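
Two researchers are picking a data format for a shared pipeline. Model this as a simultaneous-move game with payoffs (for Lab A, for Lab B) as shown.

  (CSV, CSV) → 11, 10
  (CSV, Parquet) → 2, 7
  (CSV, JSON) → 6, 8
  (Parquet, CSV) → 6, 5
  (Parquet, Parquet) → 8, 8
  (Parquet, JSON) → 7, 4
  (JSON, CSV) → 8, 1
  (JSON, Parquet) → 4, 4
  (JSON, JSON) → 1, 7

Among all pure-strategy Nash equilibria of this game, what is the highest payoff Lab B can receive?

Both CSV is a pure NE (Lab A: 11 ≥ 8; Lab B: 10 ≥ 8). Lab B gets 10.
Both Parquet is a pure NE (Lab A: 8 ≥ 4; Lab B: 8 ≥ 5). Lab B gets 8.
Every other cell has a profitable deviation for at least one player. Highest of {10, 8} is 10.

10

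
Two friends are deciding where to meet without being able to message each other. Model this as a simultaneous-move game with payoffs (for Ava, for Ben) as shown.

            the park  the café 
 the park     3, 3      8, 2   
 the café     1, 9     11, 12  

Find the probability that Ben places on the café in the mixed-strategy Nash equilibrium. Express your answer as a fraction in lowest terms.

Ben's mix q on the park must make Ava indifferent between the park and the café.
Ava's payoff from the park: 3q + 8(1−q). From the café: 1q + 11(1−q).
Set equal: 2q = 3(1−q) → q = 3/5.
Probability on the café is 1 − 3/5 = 2/5.

2/5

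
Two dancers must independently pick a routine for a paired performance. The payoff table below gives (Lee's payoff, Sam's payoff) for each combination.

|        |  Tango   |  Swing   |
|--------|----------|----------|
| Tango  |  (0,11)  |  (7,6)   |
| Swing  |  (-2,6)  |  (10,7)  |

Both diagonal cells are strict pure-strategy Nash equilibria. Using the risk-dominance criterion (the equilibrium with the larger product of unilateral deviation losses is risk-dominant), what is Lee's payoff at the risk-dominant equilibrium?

0

At both Tango: Lee loses 0 − (-2) = 2 by deviating; Sam loses 11 − 6 = 5. Product = 2·5 = 10.
At both Swing: Lee loses 10 − 7 = 3 by deviating; Sam loses 7 − 6 = 1. Product = 3·1 = 3.
10 > 3, so both Tango is risk-dominant. Lee's payoff there is 0.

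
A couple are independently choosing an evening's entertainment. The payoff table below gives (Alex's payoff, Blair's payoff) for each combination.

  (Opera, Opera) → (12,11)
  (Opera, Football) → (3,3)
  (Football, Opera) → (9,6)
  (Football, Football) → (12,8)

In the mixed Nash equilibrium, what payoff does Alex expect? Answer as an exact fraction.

Blair mixes with probability q on Opera, chosen so Alex is indifferent: 12q + 3(1−q) = 9q + 12(1−q) gives q = 3/4.
Alex's expected payoff (from either row, since indifferent) is 12·3/4 + 3·1/4 = 39/4.

39/4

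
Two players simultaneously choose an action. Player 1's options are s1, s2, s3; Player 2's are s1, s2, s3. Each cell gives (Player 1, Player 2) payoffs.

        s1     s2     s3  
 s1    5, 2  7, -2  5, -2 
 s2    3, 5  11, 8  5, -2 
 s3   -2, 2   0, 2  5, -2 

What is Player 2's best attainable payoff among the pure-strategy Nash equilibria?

Both s1 is a pure NE (Player 1: 5 ≥ 3; Player 2: 2 ≥ -2). Player 2 gets 2.
Both s2 is a pure NE (Player 1: 11 ≥ 7; Player 2: 8 ≥ 5). Player 2 gets 8.
Every other cell has a profitable deviation for at least one player. Highest of {2, 8} is 8.

8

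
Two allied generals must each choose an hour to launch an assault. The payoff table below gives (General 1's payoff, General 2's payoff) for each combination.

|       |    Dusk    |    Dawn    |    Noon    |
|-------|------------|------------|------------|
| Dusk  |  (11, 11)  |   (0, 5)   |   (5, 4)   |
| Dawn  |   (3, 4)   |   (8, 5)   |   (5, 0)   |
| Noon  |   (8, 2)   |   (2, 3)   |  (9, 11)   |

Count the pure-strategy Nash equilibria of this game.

Both Dusk: General 1 gets 11 (best alternative 8); General 2 gets 11 (best alternative 5). Neither deviates — NE.
Both Dawn: General 1 gets 8 (best alternative 2); General 2 gets 5 (best alternative 4). Neither deviates — NE.
Both Noon: General 1 gets 9 (best alternative 5); General 2 gets 11 (best alternative 3). Neither deviates — NE.
(Noon, Dusk) is not a NE: General 1 would switch to Dusk (11 > 8).
No other cell survives both best-response checks, so there are 3 pure NE.

3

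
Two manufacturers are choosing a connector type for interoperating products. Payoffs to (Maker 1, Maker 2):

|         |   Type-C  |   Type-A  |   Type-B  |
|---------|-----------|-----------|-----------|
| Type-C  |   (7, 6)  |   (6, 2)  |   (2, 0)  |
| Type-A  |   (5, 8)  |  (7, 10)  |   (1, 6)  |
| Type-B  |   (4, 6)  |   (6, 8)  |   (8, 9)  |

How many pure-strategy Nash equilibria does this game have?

3

Both Type-C: Maker 1 gets 7 (best alternative 5); Maker 2 gets 6 (best alternative 2). Neither deviates — NE.
Both Type-A: Maker 1 gets 7 (best alternative 6); Maker 2 gets 10 (best alternative 8). Neither deviates — NE.
Both Type-B: Maker 1 gets 8 (best alternative 2); Maker 2 gets 9 (best alternative 8). Neither deviates — NE.
(Type-A, Type-C) is not a NE: Maker 1 would switch to Type-C (7 > 5).
No other cell survives both best-response checks, so there are 3 pure NE.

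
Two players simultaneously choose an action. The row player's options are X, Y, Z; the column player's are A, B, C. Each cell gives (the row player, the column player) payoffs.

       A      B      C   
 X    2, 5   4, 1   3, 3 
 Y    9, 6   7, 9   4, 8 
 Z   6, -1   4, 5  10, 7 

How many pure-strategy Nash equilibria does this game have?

2

(Y, B): the row player gets 7 (best alternative 4); the column player gets 9 (best alternative 8). Neither deviates — NE.
(Z, C): the row player gets 10 (best alternative 4); the column player gets 7 (best alternative 5). Neither deviates — NE.
(X, A) is not a NE: the row player would switch to Y (9 > 2).
No other cell survives both best-response checks, so there are 2 pure NE.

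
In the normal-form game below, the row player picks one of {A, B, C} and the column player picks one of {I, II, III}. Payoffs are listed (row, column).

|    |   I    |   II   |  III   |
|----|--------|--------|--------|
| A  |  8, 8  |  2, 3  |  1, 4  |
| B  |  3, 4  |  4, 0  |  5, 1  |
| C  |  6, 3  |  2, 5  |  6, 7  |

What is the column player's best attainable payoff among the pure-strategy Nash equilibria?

(A, I) is a pure NE (the row player: 8 ≥ 6; the column player: 8 ≥ 4). The column player gets 8.
(C, III) is a pure NE (the row player: 6 ≥ 5; the column player: 7 ≥ 5). The column player gets 7.
Every other cell has a profitable deviation for at least one player. Highest of {8, 7} is 8.

8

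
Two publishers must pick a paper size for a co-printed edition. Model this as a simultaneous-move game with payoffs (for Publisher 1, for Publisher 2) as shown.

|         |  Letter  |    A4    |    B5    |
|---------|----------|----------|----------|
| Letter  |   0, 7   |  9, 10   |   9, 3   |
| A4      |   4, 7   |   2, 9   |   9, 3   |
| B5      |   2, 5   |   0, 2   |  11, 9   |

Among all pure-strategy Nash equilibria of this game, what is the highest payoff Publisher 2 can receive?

10

(Letter, A4) is a pure NE (Publisher 1: 9 ≥ 2; Publisher 2: 10 ≥ 7). Publisher 2 gets 10.
Both B5 is a pure NE (Publisher 1: 11 ≥ 9; Publisher 2: 9 ≥ 5). Publisher 2 gets 9.
Every other cell has a profitable deviation for at least one player. Highest of {10, 9} is 10.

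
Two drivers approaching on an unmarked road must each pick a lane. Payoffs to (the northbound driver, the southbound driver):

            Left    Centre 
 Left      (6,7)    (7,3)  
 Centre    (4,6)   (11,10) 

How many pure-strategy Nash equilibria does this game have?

Both Left: the northbound driver gets 6 (best alternative 4); the southbound driver gets 7 (best alternative 3). Neither deviates — NE.
Both Centre: the northbound driver gets 11 (best alternative 7); the southbound driver gets 10 (best alternative 6). Neither deviates — NE.
(Left, Centre) is not a NE: the northbound driver would switch to Centre (11 > 7).
No other cell survives both best-response checks, so there are 2 pure NE.

2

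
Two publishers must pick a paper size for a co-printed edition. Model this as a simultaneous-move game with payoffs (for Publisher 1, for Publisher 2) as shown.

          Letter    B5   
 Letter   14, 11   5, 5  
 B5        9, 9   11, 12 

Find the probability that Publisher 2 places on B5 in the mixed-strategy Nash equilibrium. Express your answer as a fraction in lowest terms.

Publisher 2's mix q on Letter must make Publisher 1 indifferent between Letter and B5.
Publisher 1's payoff from Letter: 14q + 5(1−q). From B5: 9q + 11(1−q).
Set equal: 5q = 6(1−q) → q = 6/11.
Probability on B5 is 1 − 6/11 = 5/11.

5/11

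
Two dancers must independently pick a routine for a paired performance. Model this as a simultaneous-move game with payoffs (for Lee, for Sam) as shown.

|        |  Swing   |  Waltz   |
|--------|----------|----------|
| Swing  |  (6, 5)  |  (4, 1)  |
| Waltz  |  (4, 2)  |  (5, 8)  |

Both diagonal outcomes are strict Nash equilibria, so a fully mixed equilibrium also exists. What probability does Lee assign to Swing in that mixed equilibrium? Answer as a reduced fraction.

Lee's mix p on Swing must make Sam indifferent between Swing and Waltz.
Sam's payoff from Swing: 5p + 2(1−p). From Waltz: 1p + 8(1−p).
Set equal: 4p = 6(1−p) → p = 6/10 = 3/5.

3/5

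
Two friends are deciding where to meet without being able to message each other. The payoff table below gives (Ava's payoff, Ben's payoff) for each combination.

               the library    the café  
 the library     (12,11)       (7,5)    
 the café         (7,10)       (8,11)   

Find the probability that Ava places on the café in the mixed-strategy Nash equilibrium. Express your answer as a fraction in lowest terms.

Ava's mix p on the library must make Ben indifferent between the library and the café.
Ben's payoff from the library: 11p + 10(1−p). From the café: 5p + 11(1−p).
Set equal: 6p = 1(1−p) → p = 1/7.
Probability on the café is 1 − 1/7 = 6/7.

6/7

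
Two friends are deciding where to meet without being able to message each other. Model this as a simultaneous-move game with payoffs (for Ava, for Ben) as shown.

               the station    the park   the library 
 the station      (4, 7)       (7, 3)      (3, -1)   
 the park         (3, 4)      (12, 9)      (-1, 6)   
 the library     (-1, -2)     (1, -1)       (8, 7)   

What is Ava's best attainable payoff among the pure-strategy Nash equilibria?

Both the station is a pure NE (Ava: 4 ≥ 3; Ben: 7 ≥ 3). Ava gets 4.
Both the park is a pure NE (Ava: 12 ≥ 7; Ben: 9 ≥ 6). Ava gets 12.
Both the library is a pure NE (Ava: 8 ≥ 3; Ben: 7 ≥ -1). Ava gets 8.
Every other cell has a profitable deviation for at least one player. Highest of {4, 12, 8} is 12.

12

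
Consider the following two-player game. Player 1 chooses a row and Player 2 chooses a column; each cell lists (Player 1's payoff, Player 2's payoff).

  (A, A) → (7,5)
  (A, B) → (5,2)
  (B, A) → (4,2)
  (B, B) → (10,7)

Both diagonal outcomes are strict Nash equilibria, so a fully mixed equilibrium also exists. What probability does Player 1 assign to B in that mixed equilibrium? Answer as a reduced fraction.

Player 1's mix p on A must make Player 2 indifferent between A and B.
Player 2's payoff from A: 5p + 2(1−p). From B: 2p + 7(1−p).
Set equal: 3p = 5(1−p) → p = 5/8.
Probability on B is 1 − 5/8 = 3/8.

3/8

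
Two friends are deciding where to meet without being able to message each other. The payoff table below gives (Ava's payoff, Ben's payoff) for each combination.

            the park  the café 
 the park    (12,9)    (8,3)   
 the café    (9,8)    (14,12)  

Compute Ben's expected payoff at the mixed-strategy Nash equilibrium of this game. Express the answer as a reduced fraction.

42/5

Ava mixes with probability p on the park, chosen so Ben is indifferent: 9p + 8(1−p) = 3p + 12(1−p) gives p = 2/5.
Ben's expected payoff is 9·2/5 + 8·3/5 = 42/5.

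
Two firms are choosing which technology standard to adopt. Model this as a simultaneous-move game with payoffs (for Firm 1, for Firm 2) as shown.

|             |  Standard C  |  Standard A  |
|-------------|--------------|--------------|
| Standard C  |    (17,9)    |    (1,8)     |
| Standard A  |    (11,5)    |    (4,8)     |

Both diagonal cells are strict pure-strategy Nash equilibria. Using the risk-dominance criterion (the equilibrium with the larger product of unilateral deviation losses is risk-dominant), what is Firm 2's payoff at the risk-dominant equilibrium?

At both Standard C: Firm 1 loses 17 − 11 = 6 by deviating; Firm 2 loses 9 − 8 = 1. Product = 6·1 = 6.
At both Standard A: Firm 1 loses 4 − 1 = 3 by deviating; Firm 2 loses 8 − 5 = 3. Product = 3·3 = 9.
9 > 6, so both Standard A is risk-dominant. Firm 2's payoff there is 8.

8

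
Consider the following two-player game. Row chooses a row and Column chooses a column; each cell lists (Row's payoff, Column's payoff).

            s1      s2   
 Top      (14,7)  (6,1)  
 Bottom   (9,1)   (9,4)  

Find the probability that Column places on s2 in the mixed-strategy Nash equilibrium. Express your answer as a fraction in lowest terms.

Column's mix q on s1 must make Row indifferent between Top and Bottom.
Row's payoff from Top: 14q + 6(1−q). From Bottom: 9q + 9(1−q).
Set equal: 5q = 3(1−q) → q = 3/8.
Probability on s2 is 1 − 3/8 = 5/8.

5/8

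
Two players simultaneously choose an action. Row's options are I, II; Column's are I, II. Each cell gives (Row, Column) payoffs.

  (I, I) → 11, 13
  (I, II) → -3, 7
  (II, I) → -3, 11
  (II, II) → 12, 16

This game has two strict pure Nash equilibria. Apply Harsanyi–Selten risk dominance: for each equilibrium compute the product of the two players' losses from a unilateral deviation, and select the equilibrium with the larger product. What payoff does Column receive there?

13

At both I: Row loses 11 − (-3) = 14 by deviating; Column loses 13 − 7 = 6. Product = 14·6 = 84.
At both II: Row loses 12 − (-3) = 15 by deviating; Column loses 16 − 11 = 5. Product = 15·5 = 75.
84 > 75, so both I is risk-dominant. Column's payoff there is 13.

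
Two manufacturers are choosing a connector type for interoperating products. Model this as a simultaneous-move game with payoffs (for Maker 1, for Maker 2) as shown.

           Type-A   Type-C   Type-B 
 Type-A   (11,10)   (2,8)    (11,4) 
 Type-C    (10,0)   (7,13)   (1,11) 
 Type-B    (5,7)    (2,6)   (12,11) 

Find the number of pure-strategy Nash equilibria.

Both Type-A: Maker 1 gets 11 (best alternative 10); Maker 2 gets 10 (best alternative 8). Neither deviates — NE.
Both Type-C: Maker 1 gets 7 (best alternative 2); Maker 2 gets 13 (best alternative 11). Neither deviates — NE.
Both Type-B: Maker 1 gets 12 (best alternative 11); Maker 2 gets 11 (best alternative 7). Neither deviates — NE.
(Type-B, Type-C) is not a NE: Maker 1 would switch to Type-C (7 > 2).
No other cell survives both best-response checks, so there are 3 pure NE.

3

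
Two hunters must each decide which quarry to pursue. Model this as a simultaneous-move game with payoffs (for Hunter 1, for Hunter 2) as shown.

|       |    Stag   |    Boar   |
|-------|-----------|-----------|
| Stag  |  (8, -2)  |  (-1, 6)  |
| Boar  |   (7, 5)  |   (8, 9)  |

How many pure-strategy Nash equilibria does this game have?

1

Both Boar: Hunter 1 gets 8 (best alternative -1); Hunter 2 gets 9 (best alternative 5). Neither deviates — NE.
Both Stag is not a NE: Hunter 2 would switch to Boar (6 > -2).
No other cell survives both best-response checks, so there is 1 pure NE.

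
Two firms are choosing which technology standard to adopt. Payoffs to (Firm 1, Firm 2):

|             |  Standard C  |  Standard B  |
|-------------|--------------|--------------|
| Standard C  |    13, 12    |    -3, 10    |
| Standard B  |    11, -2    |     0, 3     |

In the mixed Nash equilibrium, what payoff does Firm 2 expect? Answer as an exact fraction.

Firm 1 mixes with probability p on Standard C, chosen so Firm 2 is indifferent: 12p + (-2)(1−p) = 10p + 3(1−p) gives p = 5/7.
Firm 2's expected payoff is 12·5/7 + (-2)·2/7 = 8.

8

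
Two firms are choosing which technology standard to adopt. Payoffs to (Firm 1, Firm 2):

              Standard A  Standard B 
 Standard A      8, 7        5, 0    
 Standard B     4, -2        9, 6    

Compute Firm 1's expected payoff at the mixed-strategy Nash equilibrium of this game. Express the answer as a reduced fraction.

13/2

Firm 2 mixes with probability q on Standard A, chosen so Firm 1 is indifferent: 8q + 5(1−q) = 4q + 9(1−q) gives q = 1/2.
Firm 1's expected payoff (from either row, since indifferent) is 8·1/2 + 5·1/2 = 13/2.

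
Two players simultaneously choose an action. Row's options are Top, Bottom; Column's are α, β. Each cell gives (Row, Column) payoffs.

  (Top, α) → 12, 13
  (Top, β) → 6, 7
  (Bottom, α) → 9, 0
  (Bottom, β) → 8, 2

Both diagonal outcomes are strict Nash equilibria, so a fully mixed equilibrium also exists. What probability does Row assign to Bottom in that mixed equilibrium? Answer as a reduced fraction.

3/4

Row's mix p on Top must make Column indifferent between α and β.
Column's payoff from α: 13p + 0(1−p). From β: 7p + 2(1−p).
Set equal: 6p = 2(1−p) → p = 2/8 = 1/4.
Probability on Bottom is 1 − 1/4 = 3/4.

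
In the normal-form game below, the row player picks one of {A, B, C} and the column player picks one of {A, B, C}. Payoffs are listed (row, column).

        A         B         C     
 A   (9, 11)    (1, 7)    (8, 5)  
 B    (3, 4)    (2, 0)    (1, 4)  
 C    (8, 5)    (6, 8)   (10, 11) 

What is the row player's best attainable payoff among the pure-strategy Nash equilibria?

Both A is a pure NE (the row player: 9 ≥ 8; the column player: 11 ≥ 7). The row player gets 9.
Both C is a pure NE (the row player: 10 ≥ 8; the column player: 11 ≥ 8). The row player gets 10.
Every other cell has a profitable deviation for at least one player. Highest of {9, 10} is 10.

10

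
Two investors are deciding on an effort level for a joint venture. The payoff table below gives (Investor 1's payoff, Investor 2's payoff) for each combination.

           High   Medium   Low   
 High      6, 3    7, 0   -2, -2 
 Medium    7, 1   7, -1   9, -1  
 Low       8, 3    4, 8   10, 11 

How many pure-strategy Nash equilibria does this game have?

Both Low: Investor 1 gets 10 (best alternative 9); Investor 2 gets 11 (best alternative 8). Neither deviates — NE.
Both High is not a NE: Investor 1 would switch to Low (8 > 6).
No other cell survives both best-response checks, so there is 1 pure NE.

1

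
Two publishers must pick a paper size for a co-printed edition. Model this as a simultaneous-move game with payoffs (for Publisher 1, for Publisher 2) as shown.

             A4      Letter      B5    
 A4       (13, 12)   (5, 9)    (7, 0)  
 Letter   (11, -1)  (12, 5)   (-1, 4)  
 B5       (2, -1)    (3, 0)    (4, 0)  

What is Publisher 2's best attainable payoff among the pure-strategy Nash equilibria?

12

Both A4 is a pure NE (Publisher 1: 13 ≥ 11; Publisher 2: 12 ≥ 9). Publisher 2 gets 12.
Both Letter is a pure NE (Publisher 1: 12 ≥ 5; Publisher 2: 5 ≥ 4). Publisher 2 gets 5.
Every other cell has a profitable deviation for at least one player. Highest of {12, 5} is 12.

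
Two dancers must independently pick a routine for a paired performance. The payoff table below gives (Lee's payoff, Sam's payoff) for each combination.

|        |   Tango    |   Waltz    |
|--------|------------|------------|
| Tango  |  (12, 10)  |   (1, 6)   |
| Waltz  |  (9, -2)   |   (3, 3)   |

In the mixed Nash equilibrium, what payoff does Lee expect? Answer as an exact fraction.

Sam mixes with probability q on Tango, chosen so Lee is indifferent: 12q + 1(1−q) = 9q + 3(1−q) gives q = 2/5.
Lee's expected payoff (from either row, since indifferent) is 12·2/5 + 1·3/5 = 27/5.

27/5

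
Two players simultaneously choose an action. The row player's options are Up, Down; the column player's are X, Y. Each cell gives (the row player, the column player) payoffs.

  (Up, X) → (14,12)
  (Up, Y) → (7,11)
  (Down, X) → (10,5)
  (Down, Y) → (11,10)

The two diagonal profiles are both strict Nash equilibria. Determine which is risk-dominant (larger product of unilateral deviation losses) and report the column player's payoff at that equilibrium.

At (Up, X): the row player loses 14 − 10 = 4 by deviating; the column player loses 12 − 11 = 1. Product = 4·1 = 4.
At (Down, Y): the row player loses 11 − 7 = 4 by deviating; the column player loses 10 − 5 = 5. Product = 4·5 = 20.
20 > 4, so (Down, Y) is risk-dominant. The column player's payoff there is 10.

10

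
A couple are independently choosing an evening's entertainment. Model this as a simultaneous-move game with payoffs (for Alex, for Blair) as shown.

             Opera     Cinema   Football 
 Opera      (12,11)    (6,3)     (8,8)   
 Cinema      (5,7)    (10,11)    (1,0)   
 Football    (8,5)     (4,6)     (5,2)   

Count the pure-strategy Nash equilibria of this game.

Both Opera: Alex gets 12 (best alternative 8); Blair gets 11 (best alternative 8). Neither deviates — NE.
Both Cinema: Alex gets 10 (best alternative 6); Blair gets 11 (best alternative 7). Neither deviates — NE.
Both Football is not a NE: Alex would switch to Opera (8 > 5).
No other cell survives both best-response checks, so there are 2 pure NE.

2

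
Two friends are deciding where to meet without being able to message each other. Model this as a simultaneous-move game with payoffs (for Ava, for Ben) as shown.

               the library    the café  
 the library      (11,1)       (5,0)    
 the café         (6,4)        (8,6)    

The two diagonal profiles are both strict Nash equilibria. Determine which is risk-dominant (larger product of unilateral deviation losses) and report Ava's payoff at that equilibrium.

At both the library: Ava loses 11 − 6 = 5 by deviating; Ben loses 1 − 0 = 1. Product = 5·1 = 5.
At both the café: Ava loses 8 − 5 = 3 by deviating; Ben loses 6 − 4 = 2. Product = 3·2 = 6.
6 > 5, so both the café is risk-dominant. Ava's payoff there is 8.

8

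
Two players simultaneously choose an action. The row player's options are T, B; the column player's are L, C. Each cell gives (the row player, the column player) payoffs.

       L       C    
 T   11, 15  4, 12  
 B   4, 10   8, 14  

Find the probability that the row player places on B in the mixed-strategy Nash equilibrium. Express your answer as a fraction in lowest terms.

The row player's mix p on T must make the column player indifferent between L and C.
The column player's payoff from L: 15p + 10(1−p). From C: 12p + 14(1−p).
Set equal: 3p = 4(1−p) → p = 4/7.
Probability on B is 1 − 4/7 = 3/7.

3/7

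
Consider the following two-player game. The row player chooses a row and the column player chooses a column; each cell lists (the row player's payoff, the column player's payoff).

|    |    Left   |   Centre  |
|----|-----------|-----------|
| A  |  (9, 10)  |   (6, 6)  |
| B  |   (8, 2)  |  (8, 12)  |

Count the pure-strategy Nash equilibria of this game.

2

(A, Left): the row player gets 9 (best alternative 8); the column player gets 10 (best alternative 6). Neither deviates — NE.
(B, Centre): the row player gets 8 (best alternative 6); the column player gets 12 (best alternative 2). Neither deviates — NE.
(B, Left) is not a NE: the row player would switch to A (9 > 8).
No other cell survives both best-response checks, so there are 2 pure NE.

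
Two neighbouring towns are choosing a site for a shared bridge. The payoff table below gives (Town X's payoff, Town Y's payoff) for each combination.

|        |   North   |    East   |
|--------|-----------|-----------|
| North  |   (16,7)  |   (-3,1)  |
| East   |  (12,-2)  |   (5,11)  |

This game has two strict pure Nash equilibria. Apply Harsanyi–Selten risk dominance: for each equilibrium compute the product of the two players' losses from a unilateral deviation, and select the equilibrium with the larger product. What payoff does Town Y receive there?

At both North: Town X loses 16 − 12 = 4 by deviating; Town Y loses 7 − 1 = 6. Product = 4·6 = 24.
At both East: Town X loses 5 − (-3) = 8 by deviating; Town Y loses 11 − (-2) = 13. Product = 8·13 = 104.
104 > 24, so both East is risk-dominant. Town Y's payoff there is 11.

11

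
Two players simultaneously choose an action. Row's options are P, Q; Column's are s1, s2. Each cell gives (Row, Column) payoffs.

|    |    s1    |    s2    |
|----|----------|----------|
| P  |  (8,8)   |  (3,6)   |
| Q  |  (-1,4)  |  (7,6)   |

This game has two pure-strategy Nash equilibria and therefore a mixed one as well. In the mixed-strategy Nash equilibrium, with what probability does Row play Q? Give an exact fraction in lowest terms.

1/2

Row's mix p on P must make Column indifferent between s1 and s2.
Column's payoff from s1: 8p + 4(1−p). From s2: 6p + 6(1−p).
Set equal: 2p = 2(1−p) → p = 2/4 = 1/2.
Probability on Q is 1 − 1/2 = 1/2.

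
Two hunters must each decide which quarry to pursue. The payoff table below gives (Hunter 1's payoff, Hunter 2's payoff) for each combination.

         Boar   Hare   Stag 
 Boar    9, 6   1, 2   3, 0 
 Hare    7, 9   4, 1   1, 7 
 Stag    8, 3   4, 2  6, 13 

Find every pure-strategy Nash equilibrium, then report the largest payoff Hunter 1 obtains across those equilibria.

9

Both Boar is a pure NE (Hunter 1: 9 ≥ 8; Hunter 2: 6 ≥ 2). Hunter 1 gets 9.
Both Stag is a pure NE (Hunter 1: 6 ≥ 3; Hunter 2: 13 ≥ 3). Hunter 1 gets 6.
Every other cell has a profitable deviation for at least one player. Highest of {9, 6} is 9.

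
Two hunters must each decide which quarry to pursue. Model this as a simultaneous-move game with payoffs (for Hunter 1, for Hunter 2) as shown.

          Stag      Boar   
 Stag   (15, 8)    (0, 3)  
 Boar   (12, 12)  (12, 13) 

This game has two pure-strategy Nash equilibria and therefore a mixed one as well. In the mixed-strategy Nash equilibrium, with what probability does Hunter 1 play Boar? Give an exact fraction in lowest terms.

5/6

Hunter 1's mix p on Stag must make Hunter 2 indifferent between Stag and Boar.
Hunter 2's payoff from Stag: 8p + 12(1−p). From Boar: 3p + 13(1−p).
Set equal: 5p = 1(1−p) → p = 1/6.
Probability on Boar is 1 − 1/6 = 5/6.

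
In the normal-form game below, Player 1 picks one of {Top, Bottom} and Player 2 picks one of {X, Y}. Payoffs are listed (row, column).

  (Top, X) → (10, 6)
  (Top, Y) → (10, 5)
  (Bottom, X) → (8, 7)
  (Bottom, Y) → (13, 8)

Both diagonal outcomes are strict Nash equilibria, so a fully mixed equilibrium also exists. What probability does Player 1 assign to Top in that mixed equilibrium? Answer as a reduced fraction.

Player 1's mix p on Top must make Player 2 indifferent between X and Y.
Player 2's payoff from X: 6p + 7(1−p). From Y: 5p + 8(1−p).
Set equal: 1p = 1(1−p) → p = 1/2.

1/2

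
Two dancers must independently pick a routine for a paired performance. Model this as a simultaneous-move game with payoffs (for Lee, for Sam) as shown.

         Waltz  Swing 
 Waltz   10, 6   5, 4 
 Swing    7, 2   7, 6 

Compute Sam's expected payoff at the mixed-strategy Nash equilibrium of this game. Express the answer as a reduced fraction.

Lee mixes with probability p on Waltz, chosen so Sam is indifferent: 6p + 2(1−p) = 4p + 6(1−p) gives p = 2/3.
Sam's expected payoff is 6·2/3 + 2·1/3 = 14/3.

14/3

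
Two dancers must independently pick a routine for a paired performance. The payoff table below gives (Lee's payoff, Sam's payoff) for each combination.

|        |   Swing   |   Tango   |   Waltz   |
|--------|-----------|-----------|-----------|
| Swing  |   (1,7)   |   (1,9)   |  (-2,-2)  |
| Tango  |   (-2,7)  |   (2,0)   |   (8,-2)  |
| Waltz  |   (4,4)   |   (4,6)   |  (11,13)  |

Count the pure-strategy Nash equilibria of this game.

1

Both Waltz: Lee gets 11 (best alternative 8); Sam gets 13 (best alternative 6). Neither deviates — NE.
Both Swing is not a NE: Lee would switch to Waltz (4 > 1).
No other cell survives both best-response checks, so there is 1 pure NE.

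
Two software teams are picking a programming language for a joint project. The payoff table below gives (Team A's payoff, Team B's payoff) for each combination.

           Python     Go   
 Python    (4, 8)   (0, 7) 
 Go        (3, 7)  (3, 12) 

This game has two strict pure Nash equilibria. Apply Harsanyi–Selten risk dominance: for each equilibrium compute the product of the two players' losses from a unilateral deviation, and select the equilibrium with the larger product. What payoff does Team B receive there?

At both Python: Team A loses 4 − 3 = 1 by deviating; Team B loses 8 − 7 = 1. Product = 1·1 = 1.
At both Go: Team A loses 3 − 0 = 3 by deviating; Team B loses 12 − 7 = 5. Product = 3·5 = 15.
15 > 1, so both Go is risk-dominant. Team B's payoff there is 12.

12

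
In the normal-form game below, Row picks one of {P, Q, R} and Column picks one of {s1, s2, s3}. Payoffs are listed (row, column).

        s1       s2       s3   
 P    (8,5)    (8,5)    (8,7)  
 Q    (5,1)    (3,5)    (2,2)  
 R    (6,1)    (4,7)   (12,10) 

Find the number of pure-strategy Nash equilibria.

(R, s3): Row gets 12 (best alternative 8); Column gets 10 (best alternative 7). Neither deviates — NE.
(Q, s2) is not a NE: Row would switch to P (8 > 3).
No other cell survives both best-response checks, so there is 1 pure NE.

1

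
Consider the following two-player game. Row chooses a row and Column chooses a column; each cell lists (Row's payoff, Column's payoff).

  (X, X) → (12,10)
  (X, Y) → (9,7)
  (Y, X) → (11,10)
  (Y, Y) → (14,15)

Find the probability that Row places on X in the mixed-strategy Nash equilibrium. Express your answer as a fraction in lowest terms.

Row's mix p on X must make Column indifferent between X and Y.
Column's payoff from X: 10p + 10(1−p). From Y: 7p + 15(1−p).
Set equal: 3p = 5(1−p) → p = 5/8.

5/8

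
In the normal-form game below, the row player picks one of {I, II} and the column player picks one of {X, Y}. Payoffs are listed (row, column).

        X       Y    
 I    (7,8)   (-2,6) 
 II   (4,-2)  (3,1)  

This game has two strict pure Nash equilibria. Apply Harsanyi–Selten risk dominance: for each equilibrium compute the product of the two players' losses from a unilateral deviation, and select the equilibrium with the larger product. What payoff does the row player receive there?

At (I, X): the row player loses 7 − 4 = 3 by deviating; the column player loses 8 − 6 = 2. Product = 3·2 = 6.
At (II, Y): the row player loses 3 − (-2) = 5 by deviating; the column player loses 1 − (-2) = 3. Product = 5·3 = 15.
15 > 6, so (II, Y) is risk-dominant. The row player's payoff there is 3.

3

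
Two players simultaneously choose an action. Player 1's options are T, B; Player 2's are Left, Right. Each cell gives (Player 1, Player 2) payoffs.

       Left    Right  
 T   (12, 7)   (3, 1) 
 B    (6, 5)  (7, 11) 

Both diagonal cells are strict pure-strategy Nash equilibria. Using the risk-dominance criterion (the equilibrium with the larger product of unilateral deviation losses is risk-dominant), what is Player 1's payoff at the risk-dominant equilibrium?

12

At (T, Left): Player 1 loses 12 − 6 = 6 by deviating; Player 2 loses 7 − 1 = 6. Product = 6·6 = 36.
At (B, Right): Player 1 loses 7 − 3 = 4 by deviating; Player 2 loses 11 − 5 = 6. Product = 4·6 = 24.
36 > 24, so (T, Left) is risk-dominant. Player 1's payoff there is 12.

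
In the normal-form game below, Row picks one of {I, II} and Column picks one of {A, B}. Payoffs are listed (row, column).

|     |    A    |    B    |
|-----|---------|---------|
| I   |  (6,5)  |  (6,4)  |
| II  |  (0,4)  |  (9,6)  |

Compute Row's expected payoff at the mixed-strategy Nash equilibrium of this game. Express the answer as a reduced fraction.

6

Column mixes with probability q on A, chosen so Row is indifferent: 6q + 6(1−q) = 0q + 9(1−q) gives q = 1/3.
Row's expected payoff (from either row, since indifferent) is 6·1/3 + 6·2/3 = 6.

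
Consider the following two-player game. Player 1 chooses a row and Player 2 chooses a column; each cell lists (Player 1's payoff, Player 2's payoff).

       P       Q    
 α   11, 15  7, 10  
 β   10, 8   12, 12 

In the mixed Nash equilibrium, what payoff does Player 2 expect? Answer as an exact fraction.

Player 1 mixes with probability p on α, chosen so Player 2 is indifferent: 15p + 8(1−p) = 10p + 12(1−p) gives p = 4/9.
Player 2's expected payoff is 15·4/9 + 8·5/9 = 100/9.

100/9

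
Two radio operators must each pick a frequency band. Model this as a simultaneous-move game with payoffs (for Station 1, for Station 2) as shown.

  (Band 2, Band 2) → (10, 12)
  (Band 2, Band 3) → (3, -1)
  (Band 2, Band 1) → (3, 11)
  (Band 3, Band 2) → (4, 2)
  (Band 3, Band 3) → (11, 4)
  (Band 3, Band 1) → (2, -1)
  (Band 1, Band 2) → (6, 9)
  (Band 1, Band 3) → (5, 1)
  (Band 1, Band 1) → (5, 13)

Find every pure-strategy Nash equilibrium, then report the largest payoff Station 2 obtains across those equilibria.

Both Band 2 is a pure NE (Station 1: 10 ≥ 6; Station 2: 12 ≥ 11). Station 2 gets 12.
Both Band 3 is a pure NE (Station 1: 11 ≥ 5; Station 2: 4 ≥ 2). Station 2 gets 4.
Both Band 1 is a pure NE (Station 1: 5 ≥ 3; Station 2: 13 ≥ 9). Station 2 gets 13.
Every other cell has a profitable deviation for at least one player. Highest of {12, 4, 13} is 13.

13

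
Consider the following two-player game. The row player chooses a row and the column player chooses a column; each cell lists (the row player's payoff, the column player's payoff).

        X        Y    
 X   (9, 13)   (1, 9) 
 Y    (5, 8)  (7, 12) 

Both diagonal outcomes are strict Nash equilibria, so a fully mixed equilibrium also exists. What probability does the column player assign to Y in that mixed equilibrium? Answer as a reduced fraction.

2/5

The column player's mix q on X must make the row player indifferent between X and Y.
The row player's payoff from X: 9q + 1(1−q). From Y: 5q + 7(1−q).
Set equal: 4q = 6(1−q) → q = 6/10 = 3/5.
Probability on Y is 1 − 3/5 = 2/5.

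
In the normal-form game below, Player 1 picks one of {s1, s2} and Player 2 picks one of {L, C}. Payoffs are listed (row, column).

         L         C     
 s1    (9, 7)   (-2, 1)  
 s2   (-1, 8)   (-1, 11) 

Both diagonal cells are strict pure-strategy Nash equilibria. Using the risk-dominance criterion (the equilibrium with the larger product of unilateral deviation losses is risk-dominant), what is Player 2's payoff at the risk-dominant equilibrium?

At (s1, L): Player 1 loses 9 − (-1) = 10 by deviating; Player 2 loses 7 − 1 = 6. Product = 10·6 = 60.
At (s2, C): Player 1 loses -1 − (-2) = 1 by deviating; Player 2 loses 11 − 8 = 3. Product = 1·3 = 3.
60 > 3, so (s1, L) is risk-dominant. Player 2's payoff there is 7.

7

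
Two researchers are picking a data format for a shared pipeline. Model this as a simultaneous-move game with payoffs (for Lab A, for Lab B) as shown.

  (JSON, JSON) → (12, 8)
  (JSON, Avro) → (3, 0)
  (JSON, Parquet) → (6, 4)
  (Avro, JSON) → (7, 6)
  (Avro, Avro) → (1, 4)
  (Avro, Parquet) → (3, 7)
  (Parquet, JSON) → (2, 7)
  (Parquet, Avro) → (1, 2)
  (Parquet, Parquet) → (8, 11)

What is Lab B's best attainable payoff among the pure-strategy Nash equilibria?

11

Both JSON is a pure NE (Lab A: 12 ≥ 7; Lab B: 8 ≥ 4). Lab B gets 8.
Both Parquet is a pure NE (Lab A: 8 ≥ 6; Lab B: 11 ≥ 7). Lab B gets 11.
Every other cell has a profitable deviation for at least one player. Highest of {8, 11} is 11.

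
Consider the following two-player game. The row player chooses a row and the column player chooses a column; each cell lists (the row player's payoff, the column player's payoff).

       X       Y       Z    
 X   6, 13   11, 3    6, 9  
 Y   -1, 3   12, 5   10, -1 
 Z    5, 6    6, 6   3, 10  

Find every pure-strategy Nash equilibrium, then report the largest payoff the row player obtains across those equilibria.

Both X is a pure NE (the row player: 6 ≥ 5; the column player: 13 ≥ 9). The row player gets 6.
Both Y is a pure NE (the row player: 12 ≥ 11; the column player: 5 ≥ 3). The row player gets 12.
Every other cell has a profitable deviation for at least one player. Highest of {6, 12} is 12.

12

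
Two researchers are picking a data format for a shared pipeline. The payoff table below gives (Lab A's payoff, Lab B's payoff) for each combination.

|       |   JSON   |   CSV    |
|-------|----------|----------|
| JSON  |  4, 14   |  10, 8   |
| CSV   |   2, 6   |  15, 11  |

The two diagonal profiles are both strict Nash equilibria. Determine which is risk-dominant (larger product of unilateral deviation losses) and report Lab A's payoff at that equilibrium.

At both JSON: Lab A loses 4 − 2 = 2 by deviating; Lab B loses 14 − 8 = 6. Product = 2·6 = 12.
At both CSV: Lab A loses 15 − 10 = 5 by deviating; Lab B loses 11 − 6 = 5. Product = 5·5 = 25.
25 > 12, so both CSV is risk-dominant. Lab A's payoff there is 15.

15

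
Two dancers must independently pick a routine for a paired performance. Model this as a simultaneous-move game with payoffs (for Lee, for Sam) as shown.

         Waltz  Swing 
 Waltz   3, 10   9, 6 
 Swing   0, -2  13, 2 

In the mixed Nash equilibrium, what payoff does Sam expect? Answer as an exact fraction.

Lee mixes with probability p on Waltz, chosen so Sam is indifferent: 10p + (-2)(1−p) = 6p + 2(1−p) gives p = 1/2.
Sam's expected payoff is 10·1/2 + (-2)·1/2 = 4.

4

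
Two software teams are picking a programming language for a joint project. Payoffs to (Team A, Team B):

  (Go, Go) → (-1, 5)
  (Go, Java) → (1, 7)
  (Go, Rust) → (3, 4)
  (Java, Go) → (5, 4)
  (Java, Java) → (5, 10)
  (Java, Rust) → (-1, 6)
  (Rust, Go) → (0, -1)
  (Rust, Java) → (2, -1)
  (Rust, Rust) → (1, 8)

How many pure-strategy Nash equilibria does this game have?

1

Both Java: Team A gets 5 (best alternative 2); Team B gets 10 (best alternative 6). Neither deviates — NE.
Both Rust is not a NE: Team A would switch to Go (3 > 1).
No other cell survives both best-response checks, so there is 1 pure NE.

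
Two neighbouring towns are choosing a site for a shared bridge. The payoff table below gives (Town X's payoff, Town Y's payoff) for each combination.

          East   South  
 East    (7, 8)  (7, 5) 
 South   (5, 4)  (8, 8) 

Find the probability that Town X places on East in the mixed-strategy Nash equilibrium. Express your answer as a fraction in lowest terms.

4/7

Town X's mix p on East must make Town Y indifferent between East and South.
Town Y's payoff from East: 8p + 4(1−p). From South: 5p + 8(1−p).
Set equal: 3p = 4(1−p) → p = 4/7.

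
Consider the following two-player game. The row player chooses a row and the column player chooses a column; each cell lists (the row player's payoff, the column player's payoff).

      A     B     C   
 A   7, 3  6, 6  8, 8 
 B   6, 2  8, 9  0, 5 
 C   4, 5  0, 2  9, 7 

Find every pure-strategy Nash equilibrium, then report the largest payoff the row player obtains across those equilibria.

9

Both B is a pure NE (the row player: 8 ≥ 6; the column player: 9 ≥ 5). The row player gets 8.
Both C is a pure NE (the row player: 9 ≥ 8; the column player: 7 ≥ 5). The row player gets 9.
Every other cell has a profitable deviation for at least one player. Highest of {8, 9} is 9.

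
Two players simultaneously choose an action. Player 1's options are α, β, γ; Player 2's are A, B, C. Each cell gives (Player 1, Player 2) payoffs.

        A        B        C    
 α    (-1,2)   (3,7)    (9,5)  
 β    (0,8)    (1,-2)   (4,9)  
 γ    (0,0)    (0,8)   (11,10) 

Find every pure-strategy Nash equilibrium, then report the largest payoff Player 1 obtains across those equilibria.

(α, B) is a pure NE (Player 1: 3 ≥ 1; Player 2: 7 ≥ 5). Player 1 gets 3.
(γ, C) is a pure NE (Player 1: 11 ≥ 9; Player 2: 10 ≥ 8). Player 1 gets 11.
Every other cell has a profitable deviation for at least one player. Highest of {3, 11} is 11.

11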